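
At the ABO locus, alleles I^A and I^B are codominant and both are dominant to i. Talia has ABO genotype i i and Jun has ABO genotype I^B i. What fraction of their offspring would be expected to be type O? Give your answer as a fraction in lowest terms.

1/2

ABO cross i i × I^B i → offspring phenotypes: 1/2 O, 1/2 B.
So P(type O) = 1/2.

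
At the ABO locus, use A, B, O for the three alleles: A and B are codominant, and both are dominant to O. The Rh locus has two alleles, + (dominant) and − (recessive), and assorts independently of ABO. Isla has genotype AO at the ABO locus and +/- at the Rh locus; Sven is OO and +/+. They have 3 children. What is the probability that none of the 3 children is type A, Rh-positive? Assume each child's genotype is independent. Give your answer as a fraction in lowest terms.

ABO cross AO × OO → 1/2 O, 1/2 A.
Rh cross +/- × +/+ → 1 Rh+; so P(type A, Rh-positive) = 1/2 × 1 = 1/2 per child.
P(not type A, Rh-positive) = 1/2 for one child; (1/2)^3 = 1/8.

1/8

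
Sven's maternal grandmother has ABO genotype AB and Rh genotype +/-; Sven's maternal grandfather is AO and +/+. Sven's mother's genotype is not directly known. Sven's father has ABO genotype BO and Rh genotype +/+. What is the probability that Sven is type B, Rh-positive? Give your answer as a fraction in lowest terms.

Sven's mother's ABO genotype from AB × AO: 1/4 AA, 1/4 AB, 1/4 AO, 1/4 BO.
Crossing each possibility with the father BO and summing P(type B): 1/4·0 + 1/4·1/2 + 1/4·1/4 + 1/4·3/4 = 3/8.
Similarly for Rh via the mother's Rh distribution: P(Rh+) = 1.
Independent loci: 3/8 × 1 = 3/8.

3/8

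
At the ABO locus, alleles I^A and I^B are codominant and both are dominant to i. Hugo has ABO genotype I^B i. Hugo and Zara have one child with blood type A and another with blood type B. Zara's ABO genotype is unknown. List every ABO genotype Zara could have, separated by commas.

I^A I^B, I^A i

For each candidate genotype of Zara, check whether crossing it with I^B i can produce every observed child phenotype.
  I^A I^A → possible child types {A, AB} ✗
  I^A I^B → possible child types {A, B, AB} ✓
  I^A i → possible child types {O, A, B, AB} ✓
  I^B I^B → possible child types {B} ✗
  I^B i → possible child types {O, B} ✗
  i i → possible child types {O, B} ✗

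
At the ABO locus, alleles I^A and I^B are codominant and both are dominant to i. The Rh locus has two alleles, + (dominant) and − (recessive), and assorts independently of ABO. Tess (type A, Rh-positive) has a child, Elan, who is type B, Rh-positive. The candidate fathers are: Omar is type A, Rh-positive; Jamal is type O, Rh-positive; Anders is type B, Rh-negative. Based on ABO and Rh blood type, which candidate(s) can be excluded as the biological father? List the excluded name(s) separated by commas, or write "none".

A candidate is excluded only if no genotype consistent with his phenotype could produce a type B, Rh-positive child with a type A, Rh-positive mother.
Omar (type A, Rh+): no genotype consistent with that phenotype can produce a type-B Rh+ child with a type-A mother.
Jamal (type O, Rh+): no genotype consistent with that phenotype can produce a type-B Rh+ child with a type-A mother.

Omar, Jamal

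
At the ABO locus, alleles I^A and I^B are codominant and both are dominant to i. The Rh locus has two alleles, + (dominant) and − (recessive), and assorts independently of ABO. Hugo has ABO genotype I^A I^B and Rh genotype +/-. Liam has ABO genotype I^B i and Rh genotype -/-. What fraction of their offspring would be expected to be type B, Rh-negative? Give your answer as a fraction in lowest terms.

1/4

ABO cross I^A I^B × I^B i → offspring phenotypes: 1/4 A, 1/2 B, 1/4 AB.
Rh cross +/- × -/- → 1/2 Rh+, 1/2 Rh-.
Independent loci: P(type B, Rh-negative) = 1/2 × 1/2 = 1/4.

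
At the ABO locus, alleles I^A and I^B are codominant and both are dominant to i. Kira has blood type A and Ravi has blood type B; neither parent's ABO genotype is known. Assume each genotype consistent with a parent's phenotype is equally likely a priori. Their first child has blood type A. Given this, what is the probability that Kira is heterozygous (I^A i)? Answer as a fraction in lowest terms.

1/3

Possible genotypes: Kira ∈ {I^A I^A, I^A i}; Ravi ∈ {I^B I^B, I^B i}.
Weight each parental genotype pair by prior × P(type-A child):
  I^A I^A × I^B i: posterior weight 2/3.
  I^A i × I^B i: posterior weight 1/3.
Sum the posterior weight over pairs where Kira is I^A i: 1/3.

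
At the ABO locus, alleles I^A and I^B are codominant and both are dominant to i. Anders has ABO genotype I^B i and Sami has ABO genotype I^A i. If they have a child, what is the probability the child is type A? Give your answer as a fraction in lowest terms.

1/4

ABO cross I^B i × I^A i → offspring phenotypes: 1/4 O, 1/4 A, 1/4 B, 1/4 AB.
So P(type A) = 1/4.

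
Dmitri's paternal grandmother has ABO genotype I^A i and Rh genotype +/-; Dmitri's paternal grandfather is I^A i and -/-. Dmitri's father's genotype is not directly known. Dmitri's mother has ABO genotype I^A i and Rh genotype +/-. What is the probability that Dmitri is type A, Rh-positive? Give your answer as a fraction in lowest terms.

Dmitri's father's ABO genotype from I^A i × I^A i: 1/4 I^A I^A, 1/2 I^A i, 1/4 i i.
Crossing each possibility with the mother I^A i and summing P(type A): 1/4·1 + 1/2·3/4 + 1/4·1/2 = 3/4.
Similarly for Rh via the father's Rh distribution: P(Rh+) = 5/8.
Independent loci: 3/4 × 5/8 = 15/32.

15/32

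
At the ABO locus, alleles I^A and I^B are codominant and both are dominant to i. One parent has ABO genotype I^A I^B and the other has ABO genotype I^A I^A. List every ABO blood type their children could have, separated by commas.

Gametes from I^A I^B × I^A I^A give offspring ABO genotypes I^A I^A, I^A I^B, i.e. phenotypes A, AB.

A, AB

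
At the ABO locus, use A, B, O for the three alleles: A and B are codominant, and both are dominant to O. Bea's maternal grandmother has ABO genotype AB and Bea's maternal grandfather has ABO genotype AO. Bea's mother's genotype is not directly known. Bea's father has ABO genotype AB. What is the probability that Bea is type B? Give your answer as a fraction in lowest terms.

1/4

Bea's mother's ABO genotype from AB × AO: 1/4 AA, 1/4 AB, 1/4 AO, 1/4 BO.
Crossing each possibility with the father AB and summing P(type B): 1/4·0 + 1/4·1/4 + 1/4·1/4 + 1/4·1/2 = 1/4.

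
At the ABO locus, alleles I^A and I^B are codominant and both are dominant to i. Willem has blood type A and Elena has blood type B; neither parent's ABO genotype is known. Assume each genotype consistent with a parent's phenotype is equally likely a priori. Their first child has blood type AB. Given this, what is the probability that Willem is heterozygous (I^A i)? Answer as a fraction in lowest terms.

Possible genotypes: Willem ∈ {I^A I^A, I^A i}; Elena ∈ {I^B I^B, I^B i}.
Weight each parental genotype pair by prior × P(type-AB child):
  I^A I^A × I^B I^B: posterior weight 4/9.
  I^A I^A × I^B i: posterior weight 2/9.
  I^A i × I^B I^B: posterior weight 2/9.
  I^A i × I^B i: posterior weight 1/9.
Sum the posterior weight over pairs where Willem is I^A i: 1/3.

1/3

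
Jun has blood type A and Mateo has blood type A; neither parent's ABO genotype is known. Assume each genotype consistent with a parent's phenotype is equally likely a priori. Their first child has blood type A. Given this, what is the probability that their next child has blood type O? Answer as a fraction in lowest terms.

Possible genotypes: Jun ∈ {I^A I^A, I^A i}; Mateo ∈ {I^A I^A, I^A i}.
Weight each parental genotype pair by prior × P(type-A child):
  I^A I^A × I^A I^A: posterior weight 4/15; P(next child type O) = 0.
  I^A I^A × I^A i: posterior weight 4/15; P(next child type O) = 0.
  I^A i × I^A I^A: posterior weight 4/15; P(next child type O) = 0.
  I^A i × I^A i: posterior weight 1/5; P(next child type O) = 1/4.
Weighted sum = 1/20.

1/20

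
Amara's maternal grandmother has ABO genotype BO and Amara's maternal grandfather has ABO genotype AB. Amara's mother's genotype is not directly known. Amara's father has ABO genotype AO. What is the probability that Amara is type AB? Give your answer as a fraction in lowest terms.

1/4

Amara's mother's ABO genotype from BO × AB: 1/4 AB, 1/4 AO, 1/4 BB, 1/4 BO.
Crossing each possibility with the father AO and summing P(type AB): 1/4·1/4 + 1/4·0 + 1/4·1/2 + 1/4·1/4 = 1/4.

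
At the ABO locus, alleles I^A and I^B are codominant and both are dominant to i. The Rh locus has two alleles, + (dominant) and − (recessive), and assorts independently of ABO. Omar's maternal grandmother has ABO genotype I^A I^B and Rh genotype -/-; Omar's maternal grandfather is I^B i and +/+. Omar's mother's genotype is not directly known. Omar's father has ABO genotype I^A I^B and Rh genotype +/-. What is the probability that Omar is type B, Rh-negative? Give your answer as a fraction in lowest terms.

Omar's mother's ABO genotype from I^A I^B × I^B i: 1/4 I^A I^B, 1/4 I^A i, 1/4 I^B I^B, 1/4 I^B i.
Crossing each possibility with the father I^A I^B and summing P(type B): 1/4·1/4 + 1/4·1/4 + 1/4·1/2 + 1/4·1/2 = 3/8.
Similarly for Rh via the mother's Rh distribution: P(Rh-) = 1/4.
Independent loci: 3/8 × 1/4 = 3/32.

3/32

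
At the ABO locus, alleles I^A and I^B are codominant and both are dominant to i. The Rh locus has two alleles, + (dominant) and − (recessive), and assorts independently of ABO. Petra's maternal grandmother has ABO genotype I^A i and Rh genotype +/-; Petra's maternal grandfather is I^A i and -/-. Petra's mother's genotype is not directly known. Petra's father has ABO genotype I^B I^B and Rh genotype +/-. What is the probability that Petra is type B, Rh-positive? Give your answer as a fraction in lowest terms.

5/16

Petra's mother's ABO genotype from I^A i × I^A i: 1/4 I^A I^A, 1/2 I^A i, 1/4 i i.
Crossing each possibility with the father I^B I^B and summing P(type B): 1/4·0 + 1/2·1/2 + 1/4·1 = 1/2.
Similarly for Rh via the mother's Rh distribution: P(Rh+) = 5/8.
Independent loci: 1/2 × 5/8 = 5/16.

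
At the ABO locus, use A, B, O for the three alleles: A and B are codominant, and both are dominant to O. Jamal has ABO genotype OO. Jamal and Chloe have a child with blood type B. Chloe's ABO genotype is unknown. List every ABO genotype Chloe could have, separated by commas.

AB, BB, BO

For each candidate genotype of Chloe, check whether crossing it with OO can produce every observed child phenotype.
  AA → possible child types {A} ✗
  AB → possible child types {A, B} ✓
  AO → possible child types {O, A} ✗
  BB → possible child types {B} ✓
  BO → possible child types {O, B} ✓
  OO → possible child types {O} ✗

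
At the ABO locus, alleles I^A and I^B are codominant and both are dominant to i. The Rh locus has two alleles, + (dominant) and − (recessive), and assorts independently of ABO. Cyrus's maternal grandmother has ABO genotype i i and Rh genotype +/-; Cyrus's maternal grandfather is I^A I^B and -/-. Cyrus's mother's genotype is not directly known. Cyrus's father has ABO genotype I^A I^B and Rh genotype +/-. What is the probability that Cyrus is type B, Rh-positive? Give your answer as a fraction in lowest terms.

Cyrus's mother's ABO genotype from i i × I^A I^B: 1/2 I^A i, 1/2 I^B i.
Crossing each possibility with the father I^A I^B and summing P(type B): 1/2·1/4 + 1/2·1/2 = 3/8.
Similarly for Rh via the mother's Rh distribution: P(Rh+) = 5/8.
Independent loci: 3/8 × 5/8 = 15/64.

15/64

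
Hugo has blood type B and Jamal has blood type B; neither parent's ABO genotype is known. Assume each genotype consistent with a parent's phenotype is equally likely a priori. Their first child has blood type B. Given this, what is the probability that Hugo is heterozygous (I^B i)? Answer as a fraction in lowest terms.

Possible genotypes: Hugo ∈ {I^B I^B, I^B i}; Jamal ∈ {I^B I^B, I^B i}.
Weight each parental genotype pair by prior × P(type-B child):
  I^B I^B × I^B I^B: posterior weight 4/15.
  I^B I^B × I^B i: posterior weight 4/15.
  I^B i × I^B I^B: posterior weight 4/15.
  I^B i × I^B i: posterior weight 1/5.
Sum the posterior weight over pairs where Hugo is I^B i: 7/15.

7/15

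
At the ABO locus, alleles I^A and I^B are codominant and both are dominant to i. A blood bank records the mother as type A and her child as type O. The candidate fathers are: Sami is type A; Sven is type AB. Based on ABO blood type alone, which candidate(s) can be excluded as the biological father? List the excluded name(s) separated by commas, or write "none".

Sven

A candidate is excluded only if no genotype consistent with his phenotype could produce a type O child with a type A mother.
Sven (type AB): no genotype consistent with that phenotype can produce a type-O child with a type-A mother.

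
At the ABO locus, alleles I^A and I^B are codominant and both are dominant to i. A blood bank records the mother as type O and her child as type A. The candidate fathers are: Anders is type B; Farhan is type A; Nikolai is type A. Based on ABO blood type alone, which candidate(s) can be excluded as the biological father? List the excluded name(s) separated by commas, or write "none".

Anders

A candidate is excluded only if no genotype consistent with his phenotype could produce a type A child with a type O mother.
Anders (type B): no genotype consistent with that phenotype can produce a type-A child with a type-O mother.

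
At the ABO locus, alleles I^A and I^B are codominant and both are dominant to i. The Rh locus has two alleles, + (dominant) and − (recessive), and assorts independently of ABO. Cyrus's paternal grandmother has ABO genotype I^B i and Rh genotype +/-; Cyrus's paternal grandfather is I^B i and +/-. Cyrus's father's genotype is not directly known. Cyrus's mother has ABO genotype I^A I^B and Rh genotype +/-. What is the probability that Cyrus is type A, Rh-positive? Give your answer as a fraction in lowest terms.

Cyrus's father's ABO genotype from I^B i × I^B i: 1/4 I^B I^B, 1/2 I^B i, 1/4 i i.
Crossing each possibility with the mother I^A I^B and summing P(type A): 1/4·0 + 1/2·1/4 + 1/4·1/2 = 1/4.
Similarly for Rh via the father's Rh distribution: P(Rh+) = 3/4.
Independent loci: 1/4 × 3/4 = 3/16.

3/16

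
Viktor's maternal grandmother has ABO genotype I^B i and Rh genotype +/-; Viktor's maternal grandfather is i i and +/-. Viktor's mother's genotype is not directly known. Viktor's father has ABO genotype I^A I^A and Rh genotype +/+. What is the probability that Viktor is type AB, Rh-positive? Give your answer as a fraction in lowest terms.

1/4

Viktor's mother's ABO genotype from I^B i × i i: 1/2 I^B i, 1/2 i i.
Crossing each possibility with the father I^A I^A and summing P(type AB): 1/2·1/2 + 1/2·0 = 1/4.
Similarly for Rh via the mother's Rh distribution: P(Rh+) = 1.
Independent loci: 1/4 × 1 = 1/4.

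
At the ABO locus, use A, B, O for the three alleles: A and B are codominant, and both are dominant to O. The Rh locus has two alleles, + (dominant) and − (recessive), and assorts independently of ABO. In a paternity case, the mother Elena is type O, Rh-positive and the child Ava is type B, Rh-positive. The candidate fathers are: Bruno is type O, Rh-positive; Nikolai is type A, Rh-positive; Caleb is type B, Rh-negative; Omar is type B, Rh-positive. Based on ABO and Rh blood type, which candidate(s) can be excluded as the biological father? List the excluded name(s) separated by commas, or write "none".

A candidate is excluded only if no genotype consistent with his phenotype could produce a type B, Rh-positive child with a type O, Rh-positive mother.
Bruno (type O, Rh+): no genotype consistent with that phenotype can produce a type-B Rh+ child with a type-O mother.
Nikolai (type A, Rh+): no genotype consistent with that phenotype can produce a type-B Rh+ child with a type-O mother.

Bruno, Nikolai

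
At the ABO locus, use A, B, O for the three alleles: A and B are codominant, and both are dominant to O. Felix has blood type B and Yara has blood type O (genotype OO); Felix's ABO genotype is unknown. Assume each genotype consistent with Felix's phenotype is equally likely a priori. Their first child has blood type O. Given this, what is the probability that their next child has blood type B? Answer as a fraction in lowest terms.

1/2

Possible genotypes: Felix ∈ {BB, BO}; Yara ∈ {OO}.
Weight each parental genotype pair by prior × P(type-O child):
  BO × OO: posterior weight 1; P(next child type B) = 1/2.
Weighted sum = 1/2.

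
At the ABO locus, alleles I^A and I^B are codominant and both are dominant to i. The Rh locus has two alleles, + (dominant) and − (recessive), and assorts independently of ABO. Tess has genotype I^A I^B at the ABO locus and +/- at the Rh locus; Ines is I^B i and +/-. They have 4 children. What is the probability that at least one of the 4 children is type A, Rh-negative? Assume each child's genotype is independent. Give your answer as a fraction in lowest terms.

14911/65536

ABO cross I^A I^B × I^B i → 1/4 A, 1/2 B, 1/4 AB.
Rh cross +/- × +/- → 3/4 Rh+, 1/4 Rh-; so P(type A, Rh-negative) = 1/4 × 1/4 = 1/16 per child.
P(none) = (15/16)^4 = 50625/65536; P(at least one) = 1 − 50625/65536 = 14911/65536.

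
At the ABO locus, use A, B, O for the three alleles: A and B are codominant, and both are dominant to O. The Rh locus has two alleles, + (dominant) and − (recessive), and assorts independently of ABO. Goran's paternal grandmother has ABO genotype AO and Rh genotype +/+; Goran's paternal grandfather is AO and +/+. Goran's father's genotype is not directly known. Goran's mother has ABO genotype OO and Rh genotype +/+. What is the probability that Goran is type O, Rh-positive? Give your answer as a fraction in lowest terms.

Goran's father's ABO genotype from AO × AO: 1/4 AA, 1/2 AO, 1/4 OO.
Crossing each possibility with the mother OO and summing P(type O): 1/4·0 + 1/2·1/2 + 1/4·1 = 1/2.
Similarly for Rh via the father's Rh distribution: P(Rh+) = 1.
Independent loci: 1/2 × 1 = 1/2.

1/2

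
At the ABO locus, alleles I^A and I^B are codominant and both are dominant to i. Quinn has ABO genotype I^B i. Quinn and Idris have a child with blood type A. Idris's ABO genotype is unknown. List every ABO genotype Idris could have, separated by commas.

For each candidate genotype of Idris, check whether crossing it with I^B i can produce every observed child phenotype.
  I^A I^A → possible child types {A, AB} ✓
  I^A I^B → possible child types {A, B, AB} ✓
  I^A i → possible child types {O, A, B, AB} ✓
  I^B I^B → possible child types {B} ✗
  I^B i → possible child types {O, B} ✗
  i i → possible child types {O, B} ✗

I^A I^A, I^A I^B, I^A i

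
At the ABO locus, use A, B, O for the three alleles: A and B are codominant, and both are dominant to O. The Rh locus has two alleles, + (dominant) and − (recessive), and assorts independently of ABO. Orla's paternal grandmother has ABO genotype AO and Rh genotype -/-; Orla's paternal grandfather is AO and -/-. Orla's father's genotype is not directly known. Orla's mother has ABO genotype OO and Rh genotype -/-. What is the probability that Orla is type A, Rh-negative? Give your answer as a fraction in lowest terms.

Orla's father's ABO genotype from AO × AO: 1/4 AA, 1/2 AO, 1/4 OO.
Crossing each possibility with the mother OO and summing P(type A): 1/4·1 + 1/2·1/2 + 1/4·0 = 1/2.
Similarly for Rh via the father's Rh distribution: P(Rh-) = 1.
Independent loci: 1/2 × 1 = 1/2.

1/2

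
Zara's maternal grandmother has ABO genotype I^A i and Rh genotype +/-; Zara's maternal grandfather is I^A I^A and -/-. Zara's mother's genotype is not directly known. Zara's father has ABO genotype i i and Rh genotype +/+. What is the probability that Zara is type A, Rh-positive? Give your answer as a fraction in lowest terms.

Zara's mother's ABO genotype from I^A i × I^A I^A: 1/2 I^A I^A, 1/2 I^A i.
Crossing each possibility with the father i i and summing P(type A): 1/2·1 + 1/2·1/2 = 3/4.
Similarly for Rh via the mother's Rh distribution: P(Rh+) = 1.
Independent loci: 3/4 × 1 = 3/4.

3/4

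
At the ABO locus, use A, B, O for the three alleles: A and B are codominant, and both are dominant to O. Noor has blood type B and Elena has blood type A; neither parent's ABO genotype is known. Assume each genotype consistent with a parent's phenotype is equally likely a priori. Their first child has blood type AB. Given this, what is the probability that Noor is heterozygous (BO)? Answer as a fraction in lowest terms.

Possible genotypes: Noor ∈ {BB, BO}; Elena ∈ {AA, AO}.
Weight each parental genotype pair by prior × P(type-AB child):
  BB × AA: posterior weight 4/9.
  BB × AO: posterior weight 2/9.
  BO × AA: posterior weight 2/9.
  BO × AO: posterior weight 1/9.
Sum the posterior weight over pairs where Noor is BO: 1/3.

1/3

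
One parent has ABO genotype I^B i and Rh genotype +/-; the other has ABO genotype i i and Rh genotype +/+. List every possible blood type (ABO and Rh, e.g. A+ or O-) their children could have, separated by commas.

O+, B+

Gametes from I^B i × i i give offspring ABO genotypes I^B i, i i, i.e. phenotypes O, B.
Rh cross +/- × +/+ → phenotypes Rh+.
Combining independently: O+, B+.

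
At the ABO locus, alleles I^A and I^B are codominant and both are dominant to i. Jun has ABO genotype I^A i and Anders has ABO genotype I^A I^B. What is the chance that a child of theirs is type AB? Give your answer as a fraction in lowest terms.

ABO cross I^A i × I^A I^B → offspring phenotypes: 1/2 A, 1/4 B, 1/4 AB.
So P(type AB) = 1/4.

1/4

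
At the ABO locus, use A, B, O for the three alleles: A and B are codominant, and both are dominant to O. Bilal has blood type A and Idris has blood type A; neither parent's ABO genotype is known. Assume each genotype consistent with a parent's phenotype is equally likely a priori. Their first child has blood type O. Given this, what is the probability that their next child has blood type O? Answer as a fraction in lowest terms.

Possible genotypes: Bilal ∈ {AA, AO}; Idris ∈ {AA, AO}.
Weight each parental genotype pair by prior × P(type-O child):
  AO × AO: posterior weight 1; P(next child type O) = 1/4.
Weighted sum = 1/4.

1/4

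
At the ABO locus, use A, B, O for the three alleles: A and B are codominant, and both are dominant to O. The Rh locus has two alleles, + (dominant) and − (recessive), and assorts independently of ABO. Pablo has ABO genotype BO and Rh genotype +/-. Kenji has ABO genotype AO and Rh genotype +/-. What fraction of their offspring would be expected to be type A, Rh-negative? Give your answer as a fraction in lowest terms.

ABO cross BO × AO → offspring phenotypes: 1/4 O, 1/4 A, 1/4 B, 1/4 AB.
Rh cross +/- × +/- → 3/4 Rh+, 1/4 Rh-.
Independent loci: P(type A, Rh-negative) = 1/4 × 1/4 = 1/16.

1/16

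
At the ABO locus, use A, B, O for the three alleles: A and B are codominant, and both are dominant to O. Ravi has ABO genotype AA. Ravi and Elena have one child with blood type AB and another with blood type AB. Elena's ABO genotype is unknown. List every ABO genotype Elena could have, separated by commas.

AB, BB, BO

For each candidate genotype of Elena, check whether crossing it with AA can produce every observed child phenotype.
  AA → possible child types {A} ✗
  AB → possible child types {A, AB} ✓
  AO → possible child types {A} ✗
  BB → possible child types {AB} ✓
  BO → possible child types {A, AB} ✓
  OO → possible child types {A} ✗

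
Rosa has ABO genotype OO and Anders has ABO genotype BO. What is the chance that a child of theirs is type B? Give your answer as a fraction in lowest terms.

ABO cross OO × BO → offspring phenotypes: 1/2 O, 1/2 B.
So P(type B) = 1/2.

1/2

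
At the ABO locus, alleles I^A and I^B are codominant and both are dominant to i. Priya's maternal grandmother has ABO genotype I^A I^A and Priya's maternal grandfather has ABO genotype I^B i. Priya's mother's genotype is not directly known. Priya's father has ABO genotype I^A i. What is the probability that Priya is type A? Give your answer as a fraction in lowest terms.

5/8

Priya's mother's ABO genotype from I^A I^A × I^B i: 1/2 I^A I^B, 1/2 I^A i.
Crossing each possibility with the father I^A i and summing P(type A): 1/2·1/2 + 1/2·3/4 = 5/8.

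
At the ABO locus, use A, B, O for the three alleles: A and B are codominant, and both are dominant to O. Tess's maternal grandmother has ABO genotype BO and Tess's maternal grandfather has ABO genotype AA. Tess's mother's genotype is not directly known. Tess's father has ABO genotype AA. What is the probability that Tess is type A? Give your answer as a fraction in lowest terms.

3/4

Tess's mother's ABO genotype from BO × AA: 1/2 AB, 1/2 AO.
Crossing each possibility with the father AA and summing P(type A): 1/2·1/2 + 1/2·1 = 3/4.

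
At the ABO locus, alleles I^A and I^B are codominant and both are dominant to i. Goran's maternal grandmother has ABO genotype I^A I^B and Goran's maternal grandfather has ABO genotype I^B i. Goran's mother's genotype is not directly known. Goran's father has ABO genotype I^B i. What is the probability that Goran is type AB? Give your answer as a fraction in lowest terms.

Goran's mother's ABO genotype from I^A I^B × I^B i: 1/4 I^A I^B, 1/4 I^A i, 1/4 I^B I^B, 1/4 I^B i.
Crossing each possibility with the father I^B i and summing P(type AB): 1/4·1/4 + 1/4·1/4 + 1/4·0 + 1/4·0 = 1/8.

1/8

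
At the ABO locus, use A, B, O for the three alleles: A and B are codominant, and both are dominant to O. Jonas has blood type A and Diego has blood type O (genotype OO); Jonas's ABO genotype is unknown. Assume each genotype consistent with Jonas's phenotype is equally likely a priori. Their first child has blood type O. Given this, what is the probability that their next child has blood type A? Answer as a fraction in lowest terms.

1/2

Possible genotypes: Jonas ∈ {AA, AO}; Diego ∈ {OO}.
Weight each parental genotype pair by prior × P(type-O child):
  AO × OO: posterior weight 1; P(next child type A) = 1/2.
Weighted sum = 1/2.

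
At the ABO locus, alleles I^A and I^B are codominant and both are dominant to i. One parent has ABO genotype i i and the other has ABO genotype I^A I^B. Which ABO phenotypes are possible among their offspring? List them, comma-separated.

A, B

Gametes from i i × I^A I^B give offspring ABO genotypes I^A i, I^B i, i.e. phenotypes A, B.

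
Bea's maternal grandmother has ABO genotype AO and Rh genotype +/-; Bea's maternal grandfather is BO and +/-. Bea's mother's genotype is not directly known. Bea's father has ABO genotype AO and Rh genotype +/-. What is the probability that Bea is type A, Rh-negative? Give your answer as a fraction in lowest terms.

Bea's mother's ABO genotype from AO × BO: 1/4 AB, 1/4 AO, 1/4 BO, 1/4 OO.
Crossing each possibility with the father AO and summing P(type A): 1/4·1/2 + 1/4·3/4 + 1/4·1/4 + 1/4·1/2 = 1/2.
Similarly for Rh via the mother's Rh distribution: P(Rh-) = 1/4.
Independent loci: 1/2 × 1/4 = 1/8.

1/8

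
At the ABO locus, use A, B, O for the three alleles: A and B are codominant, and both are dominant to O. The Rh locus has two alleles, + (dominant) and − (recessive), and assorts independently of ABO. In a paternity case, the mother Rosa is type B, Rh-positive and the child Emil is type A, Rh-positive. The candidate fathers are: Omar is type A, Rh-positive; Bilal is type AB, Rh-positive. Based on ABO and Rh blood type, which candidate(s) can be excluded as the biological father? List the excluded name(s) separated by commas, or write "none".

A candidate is excluded only if no genotype consistent with his phenotype could produce a type A, Rh-positive child with a type B, Rh-positive mother.
Every candidate has at least one consistent genotype combination, so none can be excluded.

none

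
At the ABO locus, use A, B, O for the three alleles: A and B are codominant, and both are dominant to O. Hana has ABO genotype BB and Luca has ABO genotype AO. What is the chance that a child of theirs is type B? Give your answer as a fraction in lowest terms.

1/2

ABO cross BB × AO → offspring phenotypes: 1/2 B, 1/2 AB.
So P(type B) = 1/2.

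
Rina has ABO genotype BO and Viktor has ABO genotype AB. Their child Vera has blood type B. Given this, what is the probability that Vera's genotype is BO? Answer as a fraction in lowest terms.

1/2

Cross BO × AB → 1/4 AB, 1/4 AO, 1/4 BB, 1/4 BO.
Type-B genotypes among offspring: BB (1/4), BO (1/4); total 1/2.
P(BO | type B) = (1/4) / (1/2) = 1/2.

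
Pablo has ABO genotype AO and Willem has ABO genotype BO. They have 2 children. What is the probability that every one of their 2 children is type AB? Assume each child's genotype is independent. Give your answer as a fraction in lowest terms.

1/16

ABO cross AO × BO → 1/4 O, 1/4 A, 1/4 B, 1/4 AB.
So P(type AB) = 1/4 per child.
All 2 independent: (1/4)^2 = 1/16.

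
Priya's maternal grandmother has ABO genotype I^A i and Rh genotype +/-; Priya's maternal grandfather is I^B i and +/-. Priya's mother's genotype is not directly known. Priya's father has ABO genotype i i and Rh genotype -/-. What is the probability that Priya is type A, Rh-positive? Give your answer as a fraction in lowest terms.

1/8

Priya's mother's ABO genotype from I^A i × I^B i: 1/4 I^A I^B, 1/4 I^A i, 1/4 I^B i, 1/4 i i.
Crossing each possibility with the father i i and summing P(type A): 1/4·1/2 + 1/4·1/2 + 1/4·0 + 1/4·0 = 1/4.
Similarly for Rh via the mother's Rh distribution: P(Rh+) = 1/2.
Independent loci: 1/4 × 1/2 = 1/8.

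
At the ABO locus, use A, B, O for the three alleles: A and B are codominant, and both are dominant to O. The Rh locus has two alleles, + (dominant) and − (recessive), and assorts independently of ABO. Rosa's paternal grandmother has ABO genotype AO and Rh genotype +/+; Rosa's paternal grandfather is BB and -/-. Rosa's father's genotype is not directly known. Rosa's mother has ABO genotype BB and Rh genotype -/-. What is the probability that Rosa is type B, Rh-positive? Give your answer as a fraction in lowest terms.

Rosa's father's ABO genotype from AO × BB: 1/2 AB, 1/2 BO.
Crossing each possibility with the mother BB and summing P(type B): 1/2·1/2 + 1/2·1 = 3/4.
Similarly for Rh via the father's Rh distribution: P(Rh+) = 1/2.
Independent loci: 3/4 × 1/2 = 3/8.

3/8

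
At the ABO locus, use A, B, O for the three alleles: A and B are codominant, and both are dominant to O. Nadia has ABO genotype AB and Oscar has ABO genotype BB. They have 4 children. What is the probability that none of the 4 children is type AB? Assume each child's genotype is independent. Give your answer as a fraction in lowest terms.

ABO cross AB × BB → 1/2 B, 1/2 AB.
So P(type AB) = 1/2 per child.
P(not type AB) = 1/2 for one child; (1/2)^4 = 1/16.

1/16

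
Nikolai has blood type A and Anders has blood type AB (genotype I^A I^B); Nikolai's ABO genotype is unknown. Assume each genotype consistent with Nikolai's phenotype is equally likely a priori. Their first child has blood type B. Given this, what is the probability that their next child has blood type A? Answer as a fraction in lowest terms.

1/2

Possible genotypes: Nikolai ∈ {I^A I^A, I^A i}; Anders ∈ {I^A I^B}.
Weight each parental genotype pair by prior × P(type-B child):
  I^A i × I^A I^B: posterior weight 1; P(next child type A) = 1/2.
Weighted sum = 1/2.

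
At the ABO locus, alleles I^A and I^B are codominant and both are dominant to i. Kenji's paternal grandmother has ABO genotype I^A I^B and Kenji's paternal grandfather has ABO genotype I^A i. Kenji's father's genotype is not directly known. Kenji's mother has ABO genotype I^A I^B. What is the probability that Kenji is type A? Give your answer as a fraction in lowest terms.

Kenji's father's ABO genotype from I^A I^B × I^A i: 1/4 I^A I^A, 1/4 I^A I^B, 1/4 I^A i, 1/4 I^B i.
Crossing each possibility with the mother I^A I^B and summing P(type A): 1/4·1/2 + 1/4·1/4 + 1/4·1/2 + 1/4·1/4 = 3/8.

3/8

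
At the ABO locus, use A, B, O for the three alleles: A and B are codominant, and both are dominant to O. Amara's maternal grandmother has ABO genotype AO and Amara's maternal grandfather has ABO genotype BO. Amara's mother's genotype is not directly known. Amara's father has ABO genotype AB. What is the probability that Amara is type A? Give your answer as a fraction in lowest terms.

Amara's mother's ABO genotype from AO × BO: 1/4 AB, 1/4 AO, 1/4 BO, 1/4 OO.
Crossing each possibility with the father AB and summing P(type A): 1/4·1/4 + 1/4·1/2 + 1/4·1/4 + 1/4·1/2 = 3/8.

3/8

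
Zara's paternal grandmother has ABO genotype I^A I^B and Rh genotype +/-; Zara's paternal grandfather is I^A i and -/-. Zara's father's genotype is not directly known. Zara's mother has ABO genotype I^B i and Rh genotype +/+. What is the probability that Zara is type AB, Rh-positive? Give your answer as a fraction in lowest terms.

1/4

Zara's father's ABO genotype from I^A I^B × I^A i: 1/4 I^A I^A, 1/4 I^A I^B, 1/4 I^A i, 1/4 I^B i.
Crossing each possibility with the mother I^B i and summing P(type AB): 1/4·1/2 + 1/4·1/4 + 1/4·1/4 + 1/4·0 = 1/4.
Similarly for Rh via the father's Rh distribution: P(Rh+) = 1.
Independent loci: 1/4 × 1 = 1/4.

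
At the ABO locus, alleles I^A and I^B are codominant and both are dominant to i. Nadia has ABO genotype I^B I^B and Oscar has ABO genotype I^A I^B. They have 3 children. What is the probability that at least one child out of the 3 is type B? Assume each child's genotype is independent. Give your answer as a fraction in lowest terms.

ABO cross I^B I^B × I^A I^B → 1/2 B, 1/2 AB.
So P(type B) = 1/2 per child.
P(none) = (1/2)^3 = 1/8; P(at least one) = 1 − 1/8 = 7/8.

7/8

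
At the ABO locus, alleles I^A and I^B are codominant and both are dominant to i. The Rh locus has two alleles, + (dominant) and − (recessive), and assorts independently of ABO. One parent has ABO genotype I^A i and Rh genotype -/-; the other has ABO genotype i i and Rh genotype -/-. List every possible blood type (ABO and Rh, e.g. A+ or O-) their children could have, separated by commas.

Gametes from I^A i × i i give offspring ABO genotypes I^A i, i i, i.e. phenotypes O, A.
Rh cross -/- × -/- → phenotypes Rh-.
Combining independently: O-, A-.

O-, A-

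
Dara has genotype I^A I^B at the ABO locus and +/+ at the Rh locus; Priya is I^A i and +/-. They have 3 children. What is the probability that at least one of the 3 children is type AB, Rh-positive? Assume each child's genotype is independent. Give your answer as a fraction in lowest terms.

37/64

ABO cross I^A I^B × I^A i → 1/2 A, 1/4 B, 1/4 AB.
Rh cross +/+ × +/- → 1 Rh+; so P(type AB, Rh-positive) = 1/4 × 1 = 1/4 per child.
P(none) = (3/4)^3 = 27/64; P(at least one) = 1 − 27/64 = 37/64.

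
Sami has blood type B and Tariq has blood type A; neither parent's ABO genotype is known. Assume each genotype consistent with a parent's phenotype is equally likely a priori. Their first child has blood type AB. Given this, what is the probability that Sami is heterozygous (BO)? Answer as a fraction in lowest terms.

Possible genotypes: Sami ∈ {BB, BO}; Tariq ∈ {AA, AO}.
Weight each parental genotype pair by prior × P(type-AB child):
  BB × AA: posterior weight 4/9.
  BB × AO: posterior weight 2/9.
  BO × AA: posterior weight 2/9.
  BO × AO: posterior weight 1/9.
Sum the posterior weight over pairs where Sami is BO: 1/3.

1/3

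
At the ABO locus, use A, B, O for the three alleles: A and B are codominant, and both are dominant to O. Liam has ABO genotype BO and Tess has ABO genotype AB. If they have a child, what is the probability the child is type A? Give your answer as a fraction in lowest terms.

1/4

ABO cross BO × AB → offspring phenotypes: 1/4 A, 1/2 B, 1/4 AB.
So P(type A) = 1/4.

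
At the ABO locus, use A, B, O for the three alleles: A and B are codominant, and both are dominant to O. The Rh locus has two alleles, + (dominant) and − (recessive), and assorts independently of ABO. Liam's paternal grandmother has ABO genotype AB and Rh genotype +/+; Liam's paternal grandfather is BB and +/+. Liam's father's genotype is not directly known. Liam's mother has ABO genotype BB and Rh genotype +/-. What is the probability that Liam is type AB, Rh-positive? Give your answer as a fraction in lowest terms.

Liam's father's ABO genotype from AB × BB: 1/2 AB, 1/2 BB.
Crossing each possibility with the mother BB and summing P(type AB): 1/2·1/2 + 1/2·0 = 1/4.
Similarly for Rh via the father's Rh distribution: P(Rh+) = 1.
Independent loci: 1/4 × 1 = 1/4.

1/4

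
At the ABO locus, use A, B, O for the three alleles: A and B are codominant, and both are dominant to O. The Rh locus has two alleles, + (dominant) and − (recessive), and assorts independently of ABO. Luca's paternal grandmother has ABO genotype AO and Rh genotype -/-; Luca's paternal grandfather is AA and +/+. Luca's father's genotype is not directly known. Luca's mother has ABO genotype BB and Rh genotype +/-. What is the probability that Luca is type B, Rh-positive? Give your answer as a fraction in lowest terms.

3/16

Luca's father's ABO genotype from AO × AA: 1/2 AA, 1/2 AO.
Crossing each possibility with the mother BB and summing P(type B): 1/2·0 + 1/2·1/2 = 1/4.
Similarly for Rh via the father's Rh distribution: P(Rh+) = 3/4.
Independent loci: 1/4 × 3/4 = 3/16.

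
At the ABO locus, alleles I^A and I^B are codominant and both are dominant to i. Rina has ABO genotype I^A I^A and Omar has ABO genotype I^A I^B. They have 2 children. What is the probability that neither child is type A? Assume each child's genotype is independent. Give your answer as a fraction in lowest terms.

ABO cross I^A I^A × I^A I^B → 1/2 A, 1/2 AB.
So P(type A) = 1/2 per child.
P(not type A) = 1/2 for one child; (1/2)^2 = 1/4.

1/4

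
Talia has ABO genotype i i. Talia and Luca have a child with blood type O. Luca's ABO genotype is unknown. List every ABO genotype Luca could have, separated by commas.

For each candidate genotype of Luca, check whether crossing it with i i can produce every observed child phenotype.
  I^A I^A → possible child types {A} ✗
  I^A I^B → possible child types {A, B} ✗
  I^A i → possible child types {O, A} ✓
  I^B I^B → possible child types {B} ✗
  I^B i → possible child types {O, B} ✓
  i i → possible child types {O} ✓

I^A i, I^B i, i i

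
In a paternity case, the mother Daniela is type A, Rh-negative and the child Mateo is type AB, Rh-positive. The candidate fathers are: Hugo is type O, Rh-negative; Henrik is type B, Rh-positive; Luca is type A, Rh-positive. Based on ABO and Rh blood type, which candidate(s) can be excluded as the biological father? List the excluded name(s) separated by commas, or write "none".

Hugo, Luca

A candidate is excluded only if no genotype consistent with his phenotype could produce a type AB, Rh-positive child with a type A, Rh-negative mother.
Hugo (type O, Rh-): no genotype consistent with that phenotype can produce a type-AB Rh+ child with a type-A mother.
Luca (type A, Rh+): no genotype consistent with that phenotype can produce a type-AB Rh+ child with a type-A mother.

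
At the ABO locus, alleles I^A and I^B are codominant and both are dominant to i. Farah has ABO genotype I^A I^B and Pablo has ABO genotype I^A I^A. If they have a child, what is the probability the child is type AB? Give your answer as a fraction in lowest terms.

1/2

ABO cross I^A I^B × I^A I^A → offspring phenotypes: 1/2 A, 1/2 AB.
So P(type AB) = 1/2.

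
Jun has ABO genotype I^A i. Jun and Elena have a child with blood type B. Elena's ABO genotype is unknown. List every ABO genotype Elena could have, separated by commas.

For each candidate genotype of Elena, check whether crossing it with I^A i can produce every observed child phenotype.
  I^A I^A → possible child types {A} ✗
  I^A I^B → possible child types {A, B, AB} ✓
  I^A i → possible child types {O, A} ✗
  I^B I^B → possible child types {B, AB} ✓
  I^B i → possible child types {O, A, B, AB} ✓
  i i → possible child types {O, A} ✗

I^A I^B, I^B I^B, I^B i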